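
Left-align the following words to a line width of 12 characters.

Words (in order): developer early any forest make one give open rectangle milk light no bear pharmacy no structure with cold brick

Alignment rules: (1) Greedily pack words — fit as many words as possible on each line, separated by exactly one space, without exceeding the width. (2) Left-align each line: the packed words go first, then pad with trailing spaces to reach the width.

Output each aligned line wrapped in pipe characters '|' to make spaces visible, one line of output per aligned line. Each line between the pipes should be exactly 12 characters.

Answer: |developer   |
|early any   |
|forest make |
|one give    |
|open        |
|rectangle   |
|milk light  |
|no bear     |
|pharmacy no |
|structure   |
|with cold   |
|brick       |

Derivation:
Line 1: ['developer'] (min_width=9, slack=3)
Line 2: ['early', 'any'] (min_width=9, slack=3)
Line 3: ['forest', 'make'] (min_width=11, slack=1)
Line 4: ['one', 'give'] (min_width=8, slack=4)
Line 5: ['open'] (min_width=4, slack=8)
Line 6: ['rectangle'] (min_width=9, slack=3)
Line 7: ['milk', 'light'] (min_width=10, slack=2)
Line 8: ['no', 'bear'] (min_width=7, slack=5)
Line 9: ['pharmacy', 'no'] (min_width=11, slack=1)
Line 10: ['structure'] (min_width=9, slack=3)
Line 11: ['with', 'cold'] (min_width=9, slack=3)
Line 12: ['brick'] (min_width=5, slack=7)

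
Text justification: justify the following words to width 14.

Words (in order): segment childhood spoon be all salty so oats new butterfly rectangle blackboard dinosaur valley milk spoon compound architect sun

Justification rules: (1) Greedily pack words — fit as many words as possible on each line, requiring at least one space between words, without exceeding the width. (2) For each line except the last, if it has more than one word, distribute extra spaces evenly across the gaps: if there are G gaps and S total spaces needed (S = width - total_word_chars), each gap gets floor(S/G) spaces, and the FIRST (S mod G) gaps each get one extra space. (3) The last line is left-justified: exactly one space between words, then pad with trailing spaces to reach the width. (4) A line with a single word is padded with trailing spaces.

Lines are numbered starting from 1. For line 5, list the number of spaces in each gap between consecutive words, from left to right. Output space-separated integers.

Answer: 2

Derivation:
Line 1: ['segment'] (min_width=7, slack=7)
Line 2: ['childhood'] (min_width=9, slack=5)
Line 3: ['spoon', 'be', 'all'] (min_width=12, slack=2)
Line 4: ['salty', 'so', 'oats'] (min_width=13, slack=1)
Line 5: ['new', 'butterfly'] (min_width=13, slack=1)
Line 6: ['rectangle'] (min_width=9, slack=5)
Line 7: ['blackboard'] (min_width=10, slack=4)
Line 8: ['dinosaur'] (min_width=8, slack=6)
Line 9: ['valley', 'milk'] (min_width=11, slack=3)
Line 10: ['spoon', 'compound'] (min_width=14, slack=0)
Line 11: ['architect', 'sun'] (min_width=13, slack=1)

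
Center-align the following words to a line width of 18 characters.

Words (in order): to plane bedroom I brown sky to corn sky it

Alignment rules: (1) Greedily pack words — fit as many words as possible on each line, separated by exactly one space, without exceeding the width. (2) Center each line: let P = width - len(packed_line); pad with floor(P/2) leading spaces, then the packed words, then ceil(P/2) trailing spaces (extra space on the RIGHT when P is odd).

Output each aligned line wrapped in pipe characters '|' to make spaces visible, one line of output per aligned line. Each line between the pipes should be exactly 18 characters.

Answer: |to plane bedroom I|
|brown sky to corn |
|      sky it      |

Derivation:
Line 1: ['to', 'plane', 'bedroom', 'I'] (min_width=18, slack=0)
Line 2: ['brown', 'sky', 'to', 'corn'] (min_width=17, slack=1)
Line 3: ['sky', 'it'] (min_width=6, slack=12)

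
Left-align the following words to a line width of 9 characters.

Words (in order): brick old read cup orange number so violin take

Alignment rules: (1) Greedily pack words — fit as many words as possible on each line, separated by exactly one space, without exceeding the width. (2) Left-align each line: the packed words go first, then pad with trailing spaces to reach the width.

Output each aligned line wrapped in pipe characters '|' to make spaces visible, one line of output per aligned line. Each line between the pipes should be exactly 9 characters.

Line 1: ['brick', 'old'] (min_width=9, slack=0)
Line 2: ['read', 'cup'] (min_width=8, slack=1)
Line 3: ['orange'] (min_width=6, slack=3)
Line 4: ['number', 'so'] (min_width=9, slack=0)
Line 5: ['violin'] (min_width=6, slack=3)
Line 6: ['take'] (min_width=4, slack=5)

Answer: |brick old|
|read cup |
|orange   |
|number so|
|violin   |
|take     |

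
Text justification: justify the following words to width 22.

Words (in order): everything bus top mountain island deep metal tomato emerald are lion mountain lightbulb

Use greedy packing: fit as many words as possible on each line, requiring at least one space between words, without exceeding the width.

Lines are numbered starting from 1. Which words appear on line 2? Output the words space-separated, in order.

Line 1: ['everything', 'bus', 'top'] (min_width=18, slack=4)
Line 2: ['mountain', 'island', 'deep'] (min_width=20, slack=2)
Line 3: ['metal', 'tomato', 'emerald'] (min_width=20, slack=2)
Line 4: ['are', 'lion', 'mountain'] (min_width=17, slack=5)
Line 5: ['lightbulb'] (min_width=9, slack=13)

Answer: mountain island deep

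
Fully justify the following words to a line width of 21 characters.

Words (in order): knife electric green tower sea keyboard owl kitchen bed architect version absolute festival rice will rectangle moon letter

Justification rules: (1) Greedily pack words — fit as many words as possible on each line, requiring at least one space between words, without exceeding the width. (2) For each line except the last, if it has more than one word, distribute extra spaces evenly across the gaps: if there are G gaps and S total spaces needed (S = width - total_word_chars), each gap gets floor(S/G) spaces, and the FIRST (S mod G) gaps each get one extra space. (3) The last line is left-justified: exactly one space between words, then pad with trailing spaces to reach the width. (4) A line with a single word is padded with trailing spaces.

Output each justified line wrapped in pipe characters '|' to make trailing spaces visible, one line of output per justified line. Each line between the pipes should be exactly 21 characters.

Line 1: ['knife', 'electric', 'green'] (min_width=20, slack=1)
Line 2: ['tower', 'sea', 'keyboard'] (min_width=18, slack=3)
Line 3: ['owl', 'kitchen', 'bed'] (min_width=15, slack=6)
Line 4: ['architect', 'version'] (min_width=17, slack=4)
Line 5: ['absolute', 'festival'] (min_width=17, slack=4)
Line 6: ['rice', 'will', 'rectangle'] (min_width=19, slack=2)
Line 7: ['moon', 'letter'] (min_width=11, slack=10)

Answer: |knife  electric green|
|tower   sea  keyboard|
|owl    kitchen    bed|
|architect     version|
|absolute     festival|
|rice  will  rectangle|
|moon letter          |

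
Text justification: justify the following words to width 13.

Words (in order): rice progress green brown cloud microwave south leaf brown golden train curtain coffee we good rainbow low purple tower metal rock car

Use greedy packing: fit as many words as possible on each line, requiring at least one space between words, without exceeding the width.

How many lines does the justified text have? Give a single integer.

Answer: 12

Derivation:
Line 1: ['rice', 'progress'] (min_width=13, slack=0)
Line 2: ['green', 'brown'] (min_width=11, slack=2)
Line 3: ['cloud'] (min_width=5, slack=8)
Line 4: ['microwave'] (min_width=9, slack=4)
Line 5: ['south', 'leaf'] (min_width=10, slack=3)
Line 6: ['brown', 'golden'] (min_width=12, slack=1)
Line 7: ['train', 'curtain'] (min_width=13, slack=0)
Line 8: ['coffee', 'we'] (min_width=9, slack=4)
Line 9: ['good', 'rainbow'] (min_width=12, slack=1)
Line 10: ['low', 'purple'] (min_width=10, slack=3)
Line 11: ['tower', 'metal'] (min_width=11, slack=2)
Line 12: ['rock', 'car'] (min_width=8, slack=5)
Total lines: 12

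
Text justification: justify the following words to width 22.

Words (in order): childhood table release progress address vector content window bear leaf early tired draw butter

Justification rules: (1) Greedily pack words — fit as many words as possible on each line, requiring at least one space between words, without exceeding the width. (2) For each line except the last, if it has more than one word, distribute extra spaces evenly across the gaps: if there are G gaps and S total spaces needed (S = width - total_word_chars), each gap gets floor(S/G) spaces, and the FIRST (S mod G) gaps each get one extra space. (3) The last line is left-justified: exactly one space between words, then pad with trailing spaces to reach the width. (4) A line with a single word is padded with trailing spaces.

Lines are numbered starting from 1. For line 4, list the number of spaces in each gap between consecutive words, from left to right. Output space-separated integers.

Line 1: ['childhood', 'table'] (min_width=15, slack=7)
Line 2: ['release', 'progress'] (min_width=16, slack=6)
Line 3: ['address', 'vector', 'content'] (min_width=22, slack=0)
Line 4: ['window', 'bear', 'leaf', 'early'] (min_width=22, slack=0)
Line 5: ['tired', 'draw', 'butter'] (min_width=17, slack=5)

Answer: 1 1 1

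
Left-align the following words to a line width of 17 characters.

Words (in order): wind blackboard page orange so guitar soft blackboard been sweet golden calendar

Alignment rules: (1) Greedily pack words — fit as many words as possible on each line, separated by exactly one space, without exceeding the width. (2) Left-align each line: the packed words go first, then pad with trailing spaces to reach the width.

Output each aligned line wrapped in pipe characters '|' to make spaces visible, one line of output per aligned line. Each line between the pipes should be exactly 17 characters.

Answer: |wind blackboard  |
|page orange so   |
|guitar soft      |
|blackboard been  |
|sweet golden     |
|calendar         |

Derivation:
Line 1: ['wind', 'blackboard'] (min_width=15, slack=2)
Line 2: ['page', 'orange', 'so'] (min_width=14, slack=3)
Line 3: ['guitar', 'soft'] (min_width=11, slack=6)
Line 4: ['blackboard', 'been'] (min_width=15, slack=2)
Line 5: ['sweet', 'golden'] (min_width=12, slack=5)
Line 6: ['calendar'] (min_width=8, slack=9)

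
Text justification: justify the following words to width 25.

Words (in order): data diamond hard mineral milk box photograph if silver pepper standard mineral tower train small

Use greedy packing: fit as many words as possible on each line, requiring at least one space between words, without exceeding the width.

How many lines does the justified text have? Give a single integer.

Answer: 4

Derivation:
Line 1: ['data', 'diamond', 'hard', 'mineral'] (min_width=25, slack=0)
Line 2: ['milk', 'box', 'photograph', 'if'] (min_width=22, slack=3)
Line 3: ['silver', 'pepper', 'standard'] (min_width=22, slack=3)
Line 4: ['mineral', 'tower', 'train', 'small'] (min_width=25, slack=0)
Total lines: 4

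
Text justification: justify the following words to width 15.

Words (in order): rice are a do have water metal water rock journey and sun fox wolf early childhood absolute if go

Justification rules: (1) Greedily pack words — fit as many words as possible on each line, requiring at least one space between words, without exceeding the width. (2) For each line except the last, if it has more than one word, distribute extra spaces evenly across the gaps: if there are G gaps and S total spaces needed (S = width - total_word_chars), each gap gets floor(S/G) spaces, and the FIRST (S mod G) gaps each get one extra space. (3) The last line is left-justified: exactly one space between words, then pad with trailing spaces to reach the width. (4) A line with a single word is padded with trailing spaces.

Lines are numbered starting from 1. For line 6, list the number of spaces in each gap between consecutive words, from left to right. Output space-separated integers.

Line 1: ['rice', 'are', 'a', 'do'] (min_width=13, slack=2)
Line 2: ['have', 'water'] (min_width=10, slack=5)
Line 3: ['metal', 'water'] (min_width=11, slack=4)
Line 4: ['rock', 'journey'] (min_width=12, slack=3)
Line 5: ['and', 'sun', 'fox'] (min_width=11, slack=4)
Line 6: ['wolf', 'early'] (min_width=10, slack=5)
Line 7: ['childhood'] (min_width=9, slack=6)
Line 8: ['absolute', 'if', 'go'] (min_width=14, slack=1)

Answer: 6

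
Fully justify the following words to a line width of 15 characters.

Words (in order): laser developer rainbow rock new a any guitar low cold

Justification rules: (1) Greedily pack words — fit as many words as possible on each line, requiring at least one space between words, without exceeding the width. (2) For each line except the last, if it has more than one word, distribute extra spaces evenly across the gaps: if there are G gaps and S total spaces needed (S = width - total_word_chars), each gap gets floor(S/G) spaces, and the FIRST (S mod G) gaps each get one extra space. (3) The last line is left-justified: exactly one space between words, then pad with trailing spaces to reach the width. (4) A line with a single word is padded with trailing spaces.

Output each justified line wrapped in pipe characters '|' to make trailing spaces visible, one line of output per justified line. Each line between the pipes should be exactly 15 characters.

Answer: |laser developer|
|rainbow    rock|
|new    a    any|
|guitar low cold|

Derivation:
Line 1: ['laser', 'developer'] (min_width=15, slack=0)
Line 2: ['rainbow', 'rock'] (min_width=12, slack=3)
Line 3: ['new', 'a', 'any'] (min_width=9, slack=6)
Line 4: ['guitar', 'low', 'cold'] (min_width=15, slack=0)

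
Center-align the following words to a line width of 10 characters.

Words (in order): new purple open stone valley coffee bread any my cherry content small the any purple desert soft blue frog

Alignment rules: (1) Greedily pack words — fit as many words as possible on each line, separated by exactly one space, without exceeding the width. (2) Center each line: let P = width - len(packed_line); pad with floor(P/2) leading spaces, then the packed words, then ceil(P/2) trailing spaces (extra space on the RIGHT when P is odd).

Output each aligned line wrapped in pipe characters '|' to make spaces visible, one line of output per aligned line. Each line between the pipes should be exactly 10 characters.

Answer: |new purple|
|open stone|
|  valley  |
|  coffee  |
|bread any |
|my cherry |
| content  |
|small the |
|any purple|
|  desert  |
|soft blue |
|   frog   |

Derivation:
Line 1: ['new', 'purple'] (min_width=10, slack=0)
Line 2: ['open', 'stone'] (min_width=10, slack=0)
Line 3: ['valley'] (min_width=6, slack=4)
Line 4: ['coffee'] (min_width=6, slack=4)
Line 5: ['bread', 'any'] (min_width=9, slack=1)
Line 6: ['my', 'cherry'] (min_width=9, slack=1)
Line 7: ['content'] (min_width=7, slack=3)
Line 8: ['small', 'the'] (min_width=9, slack=1)
Line 9: ['any', 'purple'] (min_width=10, slack=0)
Line 10: ['desert'] (min_width=6, slack=4)
Line 11: ['soft', 'blue'] (min_width=9, slack=1)
Line 12: ['frog'] (min_width=4, slack=6)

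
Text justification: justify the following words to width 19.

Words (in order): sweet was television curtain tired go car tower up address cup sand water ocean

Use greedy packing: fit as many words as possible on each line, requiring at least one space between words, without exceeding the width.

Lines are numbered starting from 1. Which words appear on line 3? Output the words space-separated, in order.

Answer: tired go car tower

Derivation:
Line 1: ['sweet', 'was'] (min_width=9, slack=10)
Line 2: ['television', 'curtain'] (min_width=18, slack=1)
Line 3: ['tired', 'go', 'car', 'tower'] (min_width=18, slack=1)
Line 4: ['up', 'address', 'cup', 'sand'] (min_width=19, slack=0)
Line 5: ['water', 'ocean'] (min_width=11, slack=8)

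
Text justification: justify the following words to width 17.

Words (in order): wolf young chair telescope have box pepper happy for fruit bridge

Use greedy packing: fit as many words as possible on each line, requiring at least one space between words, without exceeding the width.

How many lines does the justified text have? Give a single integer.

Answer: 4

Derivation:
Line 1: ['wolf', 'young', 'chair'] (min_width=16, slack=1)
Line 2: ['telescope', 'have'] (min_width=14, slack=3)
Line 3: ['box', 'pepper', 'happy'] (min_width=16, slack=1)
Line 4: ['for', 'fruit', 'bridge'] (min_width=16, slack=1)
Total lines: 4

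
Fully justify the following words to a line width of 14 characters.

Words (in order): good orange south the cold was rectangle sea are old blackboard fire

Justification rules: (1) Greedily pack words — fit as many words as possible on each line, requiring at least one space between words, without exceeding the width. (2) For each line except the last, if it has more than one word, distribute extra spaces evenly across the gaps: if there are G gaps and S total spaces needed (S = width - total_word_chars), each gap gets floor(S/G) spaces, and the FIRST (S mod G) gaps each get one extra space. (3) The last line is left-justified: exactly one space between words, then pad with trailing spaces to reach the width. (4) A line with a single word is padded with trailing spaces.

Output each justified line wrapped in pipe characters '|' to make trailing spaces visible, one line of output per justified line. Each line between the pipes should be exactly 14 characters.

Line 1: ['good', 'orange'] (min_width=11, slack=3)
Line 2: ['south', 'the', 'cold'] (min_width=14, slack=0)
Line 3: ['was', 'rectangle'] (min_width=13, slack=1)
Line 4: ['sea', 'are', 'old'] (min_width=11, slack=3)
Line 5: ['blackboard'] (min_width=10, slack=4)
Line 6: ['fire'] (min_width=4, slack=10)

Answer: |good    orange|
|south the cold|
|was  rectangle|
|sea   are  old|
|blackboard    |
|fire          |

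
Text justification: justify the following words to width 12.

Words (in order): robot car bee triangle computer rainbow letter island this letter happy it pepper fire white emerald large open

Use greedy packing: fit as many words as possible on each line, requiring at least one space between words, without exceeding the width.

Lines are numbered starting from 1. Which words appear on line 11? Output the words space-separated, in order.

Line 1: ['robot', 'car'] (min_width=9, slack=3)
Line 2: ['bee', 'triangle'] (min_width=12, slack=0)
Line 3: ['computer'] (min_width=8, slack=4)
Line 4: ['rainbow'] (min_width=7, slack=5)
Line 5: ['letter'] (min_width=6, slack=6)
Line 6: ['island', 'this'] (min_width=11, slack=1)
Line 7: ['letter', 'happy'] (min_width=12, slack=0)
Line 8: ['it', 'pepper'] (min_width=9, slack=3)
Line 9: ['fire', 'white'] (min_width=10, slack=2)
Line 10: ['emerald'] (min_width=7, slack=5)
Line 11: ['large', 'open'] (min_width=10, slack=2)

Answer: large open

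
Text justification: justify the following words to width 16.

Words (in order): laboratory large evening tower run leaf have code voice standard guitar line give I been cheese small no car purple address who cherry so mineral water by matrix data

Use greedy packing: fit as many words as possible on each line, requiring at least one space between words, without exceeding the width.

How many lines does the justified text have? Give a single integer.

Line 1: ['laboratory', 'large'] (min_width=16, slack=0)
Line 2: ['evening', 'tower'] (min_width=13, slack=3)
Line 3: ['run', 'leaf', 'have'] (min_width=13, slack=3)
Line 4: ['code', 'voice'] (min_width=10, slack=6)
Line 5: ['standard', 'guitar'] (min_width=15, slack=1)
Line 6: ['line', 'give', 'I', 'been'] (min_width=16, slack=0)
Line 7: ['cheese', 'small', 'no'] (min_width=15, slack=1)
Line 8: ['car', 'purple'] (min_width=10, slack=6)
Line 9: ['address', 'who'] (min_width=11, slack=5)
Line 10: ['cherry', 'so'] (min_width=9, slack=7)
Line 11: ['mineral', 'water', 'by'] (min_width=16, slack=0)
Line 12: ['matrix', 'data'] (min_width=11, slack=5)
Total lines: 12

Answer: 12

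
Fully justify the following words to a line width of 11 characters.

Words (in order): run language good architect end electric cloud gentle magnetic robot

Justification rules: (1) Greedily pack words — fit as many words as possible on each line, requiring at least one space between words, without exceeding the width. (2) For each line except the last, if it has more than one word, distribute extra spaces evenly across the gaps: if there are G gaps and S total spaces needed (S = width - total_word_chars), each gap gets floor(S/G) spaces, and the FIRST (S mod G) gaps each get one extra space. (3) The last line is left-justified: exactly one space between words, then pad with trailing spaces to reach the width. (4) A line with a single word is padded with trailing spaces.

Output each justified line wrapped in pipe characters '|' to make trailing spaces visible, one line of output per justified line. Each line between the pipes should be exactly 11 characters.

Answer: |run        |
|language   |
|good       |
|architect  |
|end        |
|electric   |
|cloud      |
|gentle     |
|magnetic   |
|robot      |

Derivation:
Line 1: ['run'] (min_width=3, slack=8)
Line 2: ['language'] (min_width=8, slack=3)
Line 3: ['good'] (min_width=4, slack=7)
Line 4: ['architect'] (min_width=9, slack=2)
Line 5: ['end'] (min_width=3, slack=8)
Line 6: ['electric'] (min_width=8, slack=3)
Line 7: ['cloud'] (min_width=5, slack=6)
Line 8: ['gentle'] (min_width=6, slack=5)
Line 9: ['magnetic'] (min_width=8, slack=3)
Line 10: ['robot'] (min_width=5, slack=6)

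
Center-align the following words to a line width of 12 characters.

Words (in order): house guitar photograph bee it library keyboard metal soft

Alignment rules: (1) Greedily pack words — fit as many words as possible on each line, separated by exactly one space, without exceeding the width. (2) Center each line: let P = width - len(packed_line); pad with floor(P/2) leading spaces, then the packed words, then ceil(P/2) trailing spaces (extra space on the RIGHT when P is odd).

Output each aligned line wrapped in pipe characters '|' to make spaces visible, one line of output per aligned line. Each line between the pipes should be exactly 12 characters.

Answer: |house guitar|
| photograph |
|   bee it   |
|  library   |
|  keyboard  |
| metal soft |

Derivation:
Line 1: ['house', 'guitar'] (min_width=12, slack=0)
Line 2: ['photograph'] (min_width=10, slack=2)
Line 3: ['bee', 'it'] (min_width=6, slack=6)
Line 4: ['library'] (min_width=7, slack=5)
Line 5: ['keyboard'] (min_width=8, slack=4)
Line 6: ['metal', 'soft'] (min_width=10, slack=2)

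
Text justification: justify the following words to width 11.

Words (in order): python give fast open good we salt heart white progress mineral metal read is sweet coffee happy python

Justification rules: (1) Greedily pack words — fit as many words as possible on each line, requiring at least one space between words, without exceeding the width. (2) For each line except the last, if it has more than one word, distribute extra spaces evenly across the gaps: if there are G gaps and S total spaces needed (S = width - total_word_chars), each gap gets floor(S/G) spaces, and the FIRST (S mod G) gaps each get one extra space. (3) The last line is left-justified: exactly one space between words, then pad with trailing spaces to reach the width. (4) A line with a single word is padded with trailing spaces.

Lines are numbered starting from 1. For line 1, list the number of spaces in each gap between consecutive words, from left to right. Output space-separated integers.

Answer: 1

Derivation:
Line 1: ['python', 'give'] (min_width=11, slack=0)
Line 2: ['fast', 'open'] (min_width=9, slack=2)
Line 3: ['good', 'we'] (min_width=7, slack=4)
Line 4: ['salt', 'heart'] (min_width=10, slack=1)
Line 5: ['white'] (min_width=5, slack=6)
Line 6: ['progress'] (min_width=8, slack=3)
Line 7: ['mineral'] (min_width=7, slack=4)
Line 8: ['metal', 'read'] (min_width=10, slack=1)
Line 9: ['is', 'sweet'] (min_width=8, slack=3)
Line 10: ['coffee'] (min_width=6, slack=5)
Line 11: ['happy'] (min_width=5, slack=6)
Line 12: ['python'] (min_width=6, slack=5)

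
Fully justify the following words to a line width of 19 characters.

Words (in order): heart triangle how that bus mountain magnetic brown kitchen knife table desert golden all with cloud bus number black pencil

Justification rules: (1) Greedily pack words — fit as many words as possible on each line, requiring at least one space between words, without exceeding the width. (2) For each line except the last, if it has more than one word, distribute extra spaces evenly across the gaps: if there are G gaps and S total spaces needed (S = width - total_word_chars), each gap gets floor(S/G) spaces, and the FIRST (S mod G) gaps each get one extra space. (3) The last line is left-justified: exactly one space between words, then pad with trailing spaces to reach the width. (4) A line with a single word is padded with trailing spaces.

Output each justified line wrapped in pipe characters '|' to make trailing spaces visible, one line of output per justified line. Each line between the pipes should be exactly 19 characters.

Line 1: ['heart', 'triangle', 'how'] (min_width=18, slack=1)
Line 2: ['that', 'bus', 'mountain'] (min_width=17, slack=2)
Line 3: ['magnetic', 'brown'] (min_width=14, slack=5)
Line 4: ['kitchen', 'knife', 'table'] (min_width=19, slack=0)
Line 5: ['desert', 'golden', 'all'] (min_width=17, slack=2)
Line 6: ['with', 'cloud', 'bus'] (min_width=14, slack=5)
Line 7: ['number', 'black', 'pencil'] (min_width=19, slack=0)

Answer: |heart  triangle how|
|that  bus  mountain|
|magnetic      brown|
|kitchen knife table|
|desert  golden  all|
|with    cloud   bus|
|number black pencil|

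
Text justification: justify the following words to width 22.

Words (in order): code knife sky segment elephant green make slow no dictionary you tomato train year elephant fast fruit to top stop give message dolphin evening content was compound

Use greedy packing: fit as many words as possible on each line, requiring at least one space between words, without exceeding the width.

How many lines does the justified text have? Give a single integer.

Answer: 8

Derivation:
Line 1: ['code', 'knife', 'sky', 'segment'] (min_width=22, slack=0)
Line 2: ['elephant', 'green', 'make'] (min_width=19, slack=3)
Line 3: ['slow', 'no', 'dictionary', 'you'] (min_width=22, slack=0)
Line 4: ['tomato', 'train', 'year'] (min_width=17, slack=5)
Line 5: ['elephant', 'fast', 'fruit', 'to'] (min_width=22, slack=0)
Line 6: ['top', 'stop', 'give', 'message'] (min_width=21, slack=1)
Line 7: ['dolphin', 'evening'] (min_width=15, slack=7)
Line 8: ['content', 'was', 'compound'] (min_width=20, slack=2)
Total lines: 8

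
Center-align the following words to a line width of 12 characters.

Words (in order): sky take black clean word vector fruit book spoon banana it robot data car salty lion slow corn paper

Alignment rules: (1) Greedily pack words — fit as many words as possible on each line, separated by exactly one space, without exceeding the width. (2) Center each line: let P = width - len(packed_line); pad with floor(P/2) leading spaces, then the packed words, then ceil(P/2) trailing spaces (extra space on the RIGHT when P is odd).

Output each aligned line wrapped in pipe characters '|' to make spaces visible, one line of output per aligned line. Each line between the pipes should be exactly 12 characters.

Line 1: ['sky', 'take'] (min_width=8, slack=4)
Line 2: ['black', 'clean'] (min_width=11, slack=1)
Line 3: ['word', 'vector'] (min_width=11, slack=1)
Line 4: ['fruit', 'book'] (min_width=10, slack=2)
Line 5: ['spoon', 'banana'] (min_width=12, slack=0)
Line 6: ['it', 'robot'] (min_width=8, slack=4)
Line 7: ['data', 'car'] (min_width=8, slack=4)
Line 8: ['salty', 'lion'] (min_width=10, slack=2)
Line 9: ['slow', 'corn'] (min_width=9, slack=3)
Line 10: ['paper'] (min_width=5, slack=7)

Answer: |  sky take  |
|black clean |
|word vector |
| fruit book |
|spoon banana|
|  it robot  |
|  data car  |
| salty lion |
| slow corn  |
|   paper    |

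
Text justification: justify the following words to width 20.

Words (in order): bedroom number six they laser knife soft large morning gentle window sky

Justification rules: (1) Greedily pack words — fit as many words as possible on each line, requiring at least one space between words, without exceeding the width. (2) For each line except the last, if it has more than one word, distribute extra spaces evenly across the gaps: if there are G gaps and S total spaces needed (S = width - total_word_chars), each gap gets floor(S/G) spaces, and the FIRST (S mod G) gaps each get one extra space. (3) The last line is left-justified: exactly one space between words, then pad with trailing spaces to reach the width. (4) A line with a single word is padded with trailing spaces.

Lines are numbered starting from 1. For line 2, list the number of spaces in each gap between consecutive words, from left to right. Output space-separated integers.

Line 1: ['bedroom', 'number', 'six'] (min_width=18, slack=2)
Line 2: ['they', 'laser', 'knife'] (min_width=16, slack=4)
Line 3: ['soft', 'large', 'morning'] (min_width=18, slack=2)
Line 4: ['gentle', 'window', 'sky'] (min_width=17, slack=3)

Answer: 3 3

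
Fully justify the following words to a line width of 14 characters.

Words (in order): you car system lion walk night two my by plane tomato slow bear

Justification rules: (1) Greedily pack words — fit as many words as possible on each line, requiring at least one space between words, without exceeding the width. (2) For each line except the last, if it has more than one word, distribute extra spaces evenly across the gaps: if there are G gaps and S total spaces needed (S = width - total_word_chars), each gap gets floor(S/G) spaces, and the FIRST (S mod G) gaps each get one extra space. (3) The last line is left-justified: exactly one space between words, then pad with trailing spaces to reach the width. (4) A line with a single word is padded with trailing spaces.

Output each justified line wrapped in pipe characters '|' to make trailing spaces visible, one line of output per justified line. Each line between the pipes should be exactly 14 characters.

Answer: |you car system|
|lion      walk|
|night  two  my|
|by       plane|
|tomato    slow|
|bear          |

Derivation:
Line 1: ['you', 'car', 'system'] (min_width=14, slack=0)
Line 2: ['lion', 'walk'] (min_width=9, slack=5)
Line 3: ['night', 'two', 'my'] (min_width=12, slack=2)
Line 4: ['by', 'plane'] (min_width=8, slack=6)
Line 5: ['tomato', 'slow'] (min_width=11, slack=3)
Line 6: ['bear'] (min_width=4, slack=10)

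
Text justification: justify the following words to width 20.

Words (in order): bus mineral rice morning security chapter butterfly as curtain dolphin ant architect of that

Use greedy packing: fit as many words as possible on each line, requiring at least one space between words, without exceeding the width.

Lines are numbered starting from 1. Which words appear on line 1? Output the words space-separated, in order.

Answer: bus mineral rice

Derivation:
Line 1: ['bus', 'mineral', 'rice'] (min_width=16, slack=4)
Line 2: ['morning', 'security'] (min_width=16, slack=4)
Line 3: ['chapter', 'butterfly', 'as'] (min_width=20, slack=0)
Line 4: ['curtain', 'dolphin', 'ant'] (min_width=19, slack=1)
Line 5: ['architect', 'of', 'that'] (min_width=17, slack=3)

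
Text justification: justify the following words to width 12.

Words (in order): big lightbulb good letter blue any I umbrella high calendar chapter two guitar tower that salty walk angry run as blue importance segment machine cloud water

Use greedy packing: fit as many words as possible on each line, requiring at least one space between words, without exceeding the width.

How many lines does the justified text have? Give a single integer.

Line 1: ['big'] (min_width=3, slack=9)
Line 2: ['lightbulb'] (min_width=9, slack=3)
Line 3: ['good', 'letter'] (min_width=11, slack=1)
Line 4: ['blue', 'any', 'I'] (min_width=10, slack=2)
Line 5: ['umbrella'] (min_width=8, slack=4)
Line 6: ['high'] (min_width=4, slack=8)
Line 7: ['calendar'] (min_width=8, slack=4)
Line 8: ['chapter', 'two'] (min_width=11, slack=1)
Line 9: ['guitar', 'tower'] (min_width=12, slack=0)
Line 10: ['that', 'salty'] (min_width=10, slack=2)
Line 11: ['walk', 'angry'] (min_width=10, slack=2)
Line 12: ['run', 'as', 'blue'] (min_width=11, slack=1)
Line 13: ['importance'] (min_width=10, slack=2)
Line 14: ['segment'] (min_width=7, slack=5)
Line 15: ['machine'] (min_width=7, slack=5)
Line 16: ['cloud', 'water'] (min_width=11, slack=1)
Total lines: 16

Answer: 16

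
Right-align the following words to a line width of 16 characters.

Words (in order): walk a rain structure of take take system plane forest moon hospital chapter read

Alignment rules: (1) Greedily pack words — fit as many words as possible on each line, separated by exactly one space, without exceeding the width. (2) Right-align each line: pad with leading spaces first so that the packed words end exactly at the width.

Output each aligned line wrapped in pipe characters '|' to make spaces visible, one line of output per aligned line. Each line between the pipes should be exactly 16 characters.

Line 1: ['walk', 'a', 'rain'] (min_width=11, slack=5)
Line 2: ['structure', 'of'] (min_width=12, slack=4)
Line 3: ['take', 'take', 'system'] (min_width=16, slack=0)
Line 4: ['plane', 'forest'] (min_width=12, slack=4)
Line 5: ['moon', 'hospital'] (min_width=13, slack=3)
Line 6: ['chapter', 'read'] (min_width=12, slack=4)

Answer: |     walk a rain|
|    structure of|
|take take system|
|    plane forest|
|   moon hospital|
|    chapter read|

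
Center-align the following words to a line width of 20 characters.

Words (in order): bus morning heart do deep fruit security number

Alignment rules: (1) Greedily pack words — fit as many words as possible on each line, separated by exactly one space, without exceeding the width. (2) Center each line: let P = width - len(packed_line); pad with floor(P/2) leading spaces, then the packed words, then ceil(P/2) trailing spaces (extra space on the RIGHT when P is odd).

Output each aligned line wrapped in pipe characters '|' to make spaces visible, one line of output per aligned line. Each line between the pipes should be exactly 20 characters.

Answer: |bus morning heart do|
|deep fruit security |
|       number       |

Derivation:
Line 1: ['bus', 'morning', 'heart', 'do'] (min_width=20, slack=0)
Line 2: ['deep', 'fruit', 'security'] (min_width=19, slack=1)
Line 3: ['number'] (min_width=6, slack=14)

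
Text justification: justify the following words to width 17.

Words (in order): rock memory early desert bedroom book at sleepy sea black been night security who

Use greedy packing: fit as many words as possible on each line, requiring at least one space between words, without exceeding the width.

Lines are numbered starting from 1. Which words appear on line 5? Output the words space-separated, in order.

Answer: night security

Derivation:
Line 1: ['rock', 'memory', 'early'] (min_width=17, slack=0)
Line 2: ['desert', 'bedroom'] (min_width=14, slack=3)
Line 3: ['book', 'at', 'sleepy'] (min_width=14, slack=3)
Line 4: ['sea', 'black', 'been'] (min_width=14, slack=3)
Line 5: ['night', 'security'] (min_width=14, slack=3)
Line 6: ['who'] (min_width=3, slack=14)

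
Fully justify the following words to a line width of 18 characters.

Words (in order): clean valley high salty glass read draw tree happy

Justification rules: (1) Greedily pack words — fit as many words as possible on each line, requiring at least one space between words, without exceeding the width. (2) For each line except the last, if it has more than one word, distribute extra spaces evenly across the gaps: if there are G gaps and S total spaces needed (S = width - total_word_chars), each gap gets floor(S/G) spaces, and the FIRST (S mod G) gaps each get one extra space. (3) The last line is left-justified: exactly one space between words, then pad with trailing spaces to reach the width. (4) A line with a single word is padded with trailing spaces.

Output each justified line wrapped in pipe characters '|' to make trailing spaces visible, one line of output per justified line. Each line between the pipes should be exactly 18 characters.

Answer: |clean  valley high|
|salty  glass  read|
|draw tree happy   |

Derivation:
Line 1: ['clean', 'valley', 'high'] (min_width=17, slack=1)
Line 2: ['salty', 'glass', 'read'] (min_width=16, slack=2)
Line 3: ['draw', 'tree', 'happy'] (min_width=15, slack=3)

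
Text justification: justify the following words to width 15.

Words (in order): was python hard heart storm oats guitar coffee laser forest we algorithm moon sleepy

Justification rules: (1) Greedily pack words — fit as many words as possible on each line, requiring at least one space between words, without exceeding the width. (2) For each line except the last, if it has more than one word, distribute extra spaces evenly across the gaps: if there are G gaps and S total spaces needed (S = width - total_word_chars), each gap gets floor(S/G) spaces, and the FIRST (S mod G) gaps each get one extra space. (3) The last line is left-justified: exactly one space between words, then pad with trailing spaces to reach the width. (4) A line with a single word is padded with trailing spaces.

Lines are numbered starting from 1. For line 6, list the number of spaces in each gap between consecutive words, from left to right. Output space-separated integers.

Answer: 2

Derivation:
Line 1: ['was', 'python', 'hard'] (min_width=15, slack=0)
Line 2: ['heart', 'storm'] (min_width=11, slack=4)
Line 3: ['oats', 'guitar'] (min_width=11, slack=4)
Line 4: ['coffee', 'laser'] (min_width=12, slack=3)
Line 5: ['forest', 'we'] (min_width=9, slack=6)
Line 6: ['algorithm', 'moon'] (min_width=14, slack=1)
Line 7: ['sleepy'] (min_width=6, slack=9)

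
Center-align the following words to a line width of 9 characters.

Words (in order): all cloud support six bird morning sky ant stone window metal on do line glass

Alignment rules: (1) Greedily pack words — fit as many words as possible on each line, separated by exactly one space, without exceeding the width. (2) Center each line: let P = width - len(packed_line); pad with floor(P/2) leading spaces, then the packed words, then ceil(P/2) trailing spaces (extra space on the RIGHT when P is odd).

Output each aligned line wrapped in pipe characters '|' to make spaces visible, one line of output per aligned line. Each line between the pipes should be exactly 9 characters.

Line 1: ['all', 'cloud'] (min_width=9, slack=0)
Line 2: ['support'] (min_width=7, slack=2)
Line 3: ['six', 'bird'] (min_width=8, slack=1)
Line 4: ['morning'] (min_width=7, slack=2)
Line 5: ['sky', 'ant'] (min_width=7, slack=2)
Line 6: ['stone'] (min_width=5, slack=4)
Line 7: ['window'] (min_width=6, slack=3)
Line 8: ['metal', 'on'] (min_width=8, slack=1)
Line 9: ['do', 'line'] (min_width=7, slack=2)
Line 10: ['glass'] (min_width=5, slack=4)

Answer: |all cloud|
| support |
|six bird |
| morning |
| sky ant |
|  stone  |
| window  |
|metal on |
| do line |
|  glass  |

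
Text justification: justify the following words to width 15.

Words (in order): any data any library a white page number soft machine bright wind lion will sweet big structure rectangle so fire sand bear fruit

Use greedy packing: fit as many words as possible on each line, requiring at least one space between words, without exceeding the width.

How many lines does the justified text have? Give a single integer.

Line 1: ['any', 'data', 'any'] (min_width=12, slack=3)
Line 2: ['library', 'a', 'white'] (min_width=15, slack=0)
Line 3: ['page', 'number'] (min_width=11, slack=4)
Line 4: ['soft', 'machine'] (min_width=12, slack=3)
Line 5: ['bright', 'wind'] (min_width=11, slack=4)
Line 6: ['lion', 'will', 'sweet'] (min_width=15, slack=0)
Line 7: ['big', 'structure'] (min_width=13, slack=2)
Line 8: ['rectangle', 'so'] (min_width=12, slack=3)
Line 9: ['fire', 'sand', 'bear'] (min_width=14, slack=1)
Line 10: ['fruit'] (min_width=5, slack=10)
Total lines: 10

Answer: 10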